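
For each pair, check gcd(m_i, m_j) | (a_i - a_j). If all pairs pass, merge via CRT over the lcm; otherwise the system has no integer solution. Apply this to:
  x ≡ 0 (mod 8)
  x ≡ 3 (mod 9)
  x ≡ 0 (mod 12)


Moduli 8, 9, 12 are not pairwise coprime, so CRT works modulo lcm(m_i) when all pairwise compatibility conditions hold.
Pairwise compatibility: gcd(m_i, m_j) must divide a_i - a_j for every pair.
Merge one congruence at a time:
  Start: x ≡ 0 (mod 8).
  Combine with x ≡ 3 (mod 9): gcd(8, 9) = 1; 3 - 0 = 3, which IS divisible by 1, so compatible.
    Write x = 0 + 8·t and substitute into x ≡ 3 (mod 9): 8·t ≡ 3 − 0 = 3 (mod 9).
    The inverse of 8 mod 9 is 8 (since 8·8 = 64 = 7·9 + 1), so t ≡ 8·3 = 24 ≡ 6 (mod 9).
    Then x = 0 + 8·6 = 48, valid modulo lcm(8, 9) = 72: x ≡ 48 (mod 72).
  Combine with x ≡ 0 (mod 12): gcd(72, 12) = 12; 0 - 48 = -48, which IS divisible by 12, so compatible.
    Write x = 48 + 72·t and substitute into x ≡ 0 (mod 12): 72·t ≡ 0 − 48 = -48 (mod 12).
    Divide the congruence (and modulus) by g = 12: 6·t ≡ -4 (mod 1).
    Modulo 1 every t works; take t = 0.
    Then x = 48 + 72·0 = 48, valid modulo lcm(72, 12) = 72: x ≡ 48 (mod 72).
Verify: 48 mod 8 = 0, 48 mod 9 = 3, 48 mod 12 = 0.

x ≡ 48 (mod 72).


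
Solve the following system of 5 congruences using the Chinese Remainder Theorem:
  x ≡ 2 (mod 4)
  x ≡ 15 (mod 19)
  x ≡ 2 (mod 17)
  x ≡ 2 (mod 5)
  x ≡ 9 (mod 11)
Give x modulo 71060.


Product of moduli M = 4 · 19 · 17 · 5 · 11 = 71060.
Merge one congruence at a time:
  Start: x ≡ 2 (mod 4).
  Combine with x ≡ 15 (mod 19); new modulus lcm = 76.
    Write x = 2 + 4·t and substitute into x ≡ 15 (mod 19): 4·t ≡ 15 − 2 = 13 (mod 19).
    The inverse of 4 mod 19 is 5 (since 4·5 = 20 = 1·19 + 1), so t ≡ 5·13 = 65 ≡ 8 (mod 19).
    Then x = 2 + 4·8 = 34, valid modulo lcm(4, 19) = 76: x ≡ 34 (mod 76).
  Combine with x ≡ 2 (mod 17); new modulus lcm = 1292.
    Write x = 34 + 76·t and substitute into x ≡ 2 (mod 17): 76·t ≡ 2 − 34 = -32 (mod 17).
    Reduce coefficients mod 17: 8·t ≡ 2 (mod 17).
    The inverse of 8 mod 17 is 15 (since 8·15 = 120 = 7·17 + 1), so t ≡ 15·2 = 30 ≡ 13 (mod 17).
    Then x = 34 + 76·13 = 1022, valid modulo lcm(76, 17) = 1292: x ≡ 1022 (mod 1292).
  Combine with x ≡ 2 (mod 5); new modulus lcm = 6460.
    Write x = 1022 + 1292·t and substitute into x ≡ 2 (mod 5): 1292·t ≡ 2 − 1022 = -1020 (mod 5).
    Reduce coefficients mod 5: 2·t ≡ 0 (mod 5).
    The inverse of 2 mod 5 is 3 (since 2·3 = 6 = 1·5 + 1), so t ≡ 3·0 = 0 ≡ 0 (mod 5).
    Then x = 1022 + 1292·0 = 1022, valid modulo lcm(1292, 5) = 6460: x ≡ 1022 (mod 6460).
  Combine with x ≡ 9 (mod 11); new modulus lcm = 71060.
    Write x = 1022 + 6460·t and substitute into x ≡ 9 (mod 11): 6460·t ≡ 9 − 1022 = -1013 (mod 11).
    Reduce coefficients mod 11: 3·t ≡ 10 (mod 11).
    The inverse of 3 mod 11 is 4 (since 3·4 = 12 = 1·11 + 1), so t ≡ 4·10 = 40 ≡ 7 (mod 11).
    Then x = 1022 + 6460·7 = 46242, valid modulo lcm(6460, 11) = 71060: x ≡ 46242 (mod 71060).
Verify against each original: 46242 mod 4 = 2, 46242 mod 19 = 15, 46242 mod 17 = 2, 46242 mod 5 = 2, 46242 mod 11 = 9.

x ≡ 46242 (mod 71060).


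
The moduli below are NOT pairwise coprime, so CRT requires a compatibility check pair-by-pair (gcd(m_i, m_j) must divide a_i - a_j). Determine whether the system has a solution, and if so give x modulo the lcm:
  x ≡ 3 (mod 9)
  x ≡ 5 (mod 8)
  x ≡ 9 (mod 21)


Moduli 9, 8, 21 are not pairwise coprime, so CRT works modulo lcm(m_i) when all pairwise compatibility conditions hold.
Pairwise compatibility: gcd(m_i, m_j) must divide a_i - a_j for every pair.
Merge one congruence at a time:
  Start: x ≡ 3 (mod 9).
  Combine with x ≡ 5 (mod 8): gcd(9, 8) = 1; 5 - 3 = 2, which IS divisible by 1, so compatible.
    Write x = 3 + 9·t and substitute into x ≡ 5 (mod 8): 9·t ≡ 5 − 3 = 2 (mod 8).
    Reduce coefficients mod 8: 1·t ≡ 2 (mod 8).
    So t ≡ 2 (mod 8).
    Then x = 3 + 9·2 = 21, valid modulo lcm(9, 8) = 72: x ≡ 21 (mod 72).
  Combine with x ≡ 9 (mod 21): gcd(72, 21) = 3; 9 - 21 = -12, which IS divisible by 3, so compatible.
    Write x = 21 + 72·t and substitute into x ≡ 9 (mod 21): 72·t ≡ 9 − 21 = -12 (mod 21).
    Divide the congruence (and modulus) by g = 3: 24·t ≡ -4 (mod 7).
    Reduce coefficients mod 7: 3·t ≡ 3 (mod 7).
    The inverse of 3 mod 7 is 5 (since 3·5 = 15 = 2·7 + 1), so t ≡ 5·3 = 15 ≡ 1 (mod 7).
    Then x = 21 + 72·1 = 93, valid modulo lcm(72, 21) = 504: x ≡ 93 (mod 504).
Verify: 93 mod 9 = 3, 93 mod 8 = 5, 93 mod 21 = 9.

x ≡ 93 (mod 504).


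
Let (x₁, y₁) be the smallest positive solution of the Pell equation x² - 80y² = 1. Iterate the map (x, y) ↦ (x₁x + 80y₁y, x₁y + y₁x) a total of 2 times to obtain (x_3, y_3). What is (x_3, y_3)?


Step 1: Find the fundamental solution (x₁, y₁) of x² - 80y² = 1.
  Expand √80 as a continued fraction. a₀ = ⌊√80⌋ = 8; iterate m_{k+1} = d_k·a_k − m_k, d_{k+1} = (80 − m_{k+1}²)/d_k, a_{k+1} = ⌊(a₀ + m_{k+1})/d_{k+1}⌋ (starting m₀ = 0, d₀ = 1), with convergents p_k = a_k·p_{k-1} + p_{k-2}, q_k = a_k·q_{k-1} + q_{k-2} (p₋₁ = 1, q₋₁ = 0):
  k = 0: a₀ = 8; p₀/q₀ = 8/1; p₀² − 80·q₀² = 64 − 80 = -16.
  k = 1: m = 8, d = 16, a = ⌊(8 + 8)/16⌋ = 1; p/q = (1·8 + 1)/(1·1 + 0) = 9/1; p² − 80·q² = 81 − 80 = 1.
  The first convergent with p² − 80·q² = 1 gives the fundamental solution (x₁, y₁) = (9, 1).
Step 2: Apply the recurrence (x_{n+1}, y_{n+1}) = (x₁x_n + 80y₁y_n, x₁y_n + y₁x_n) repeatedly.
  From (x_1, y_1) = (9, 1): x_2 = 9·9 + 80·1·1 = 161; y_2 = 9·1 + 1·9 = 18.
  From (x_2, y_2) = (161, 18): x_3 = 9·161 + 80·1·18 = 2889; y_3 = 9·18 + 1·161 = 323.
Step 3: Verify x_3² - 80·y_3² = 8346321 - 8346320 = 1 (should be 1). ✓

(x_1, y_1) = (9, 1); (x_3, y_3) = (2889, 323).


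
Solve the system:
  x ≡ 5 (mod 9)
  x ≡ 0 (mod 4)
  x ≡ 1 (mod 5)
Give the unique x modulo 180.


Moduli 9, 4, 5 are pairwise coprime; by CRT there is a unique solution modulo M = 9 · 4 · 5 = 180.
Solve pairwise, accumulating the modulus:
  Start with x ≡ 5 (mod 9).
  Combine with x ≡ 0 (mod 4): since gcd(9, 4) = 1, we get a unique residue mod 36.
    Write x = 5 + 9·t and substitute into x ≡ 0 (mod 4): 9·t ≡ 0 − 5 = -5 (mod 4).
    Reduce coefficients mod 4: 1·t ≡ 3 (mod 4).
    So t ≡ 3 (mod 4).
    Then x = 5 + 9·3 = 32, valid modulo lcm(9, 4) = 36: x ≡ 32 (mod 36).
  Combine with x ≡ 1 (mod 5): since gcd(36, 5) = 1, we get a unique residue mod 180.
    Write x = 32 + 36·t and substitute into x ≡ 1 (mod 5): 36·t ≡ 1 − 32 = -31 (mod 5).
    Reduce coefficients mod 5: 1·t ≡ 4 (mod 5).
    So t ≡ 4 (mod 5).
    Then x = 32 + 36·4 = 176, valid modulo lcm(36, 5) = 180: x ≡ 176 (mod 180).
Verify: 176 mod 9 = 5 ✓, 176 mod 4 = 0 ✓, 176 mod 5 = 1 ✓.

x ≡ 176 (mod 180).


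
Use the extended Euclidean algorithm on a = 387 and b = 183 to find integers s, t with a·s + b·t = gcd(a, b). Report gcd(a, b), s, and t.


Euclidean algorithm on (387, 183) — divide until remainder is 0:
  387 = 2 · 183 + 21
  183 = 8 · 21 + 15
  21 = 1 · 15 + 6
  15 = 2 · 6 + 3
  6 = 2 · 3 + 0
gcd(387, 183) = 3.
Track Bezout coefficients alongside the remainders: start with r₀ = 387 = a·1 + b·0 (s = 1, t = 0) and r₁ = 183 = a·0 + b·1 (s = 0, t = 1); each new remainder r_{k+1} = r_{k-1} − q_k·r_k inherits s_{k+1} = s_{k-1} − q_k·s_k, t_{k+1} = t_{k-1} − q_k·t_k, so r_k = a·s_k + b·t_k at every step:
  q = 2: r = 21, s = 1 − 2·0 = 1, t = 0 − 2·1 = -2  (check: 387·1 + 183·(-2) = 21)
  q = 8: r = 15, s = 0 − 8·1 = -8, t = 1 − 8·(-2) = 17  (check: 387·(-8) + 183·17 = 15)
  q = 1: r = 6, s = 1 − 1·(-8) = 9, t = -2 − 1·17 = -19  (check: 387·9 + 183·(-19) = 6)
  q = 2: r = 3, s = -8 − 2·9 = -26, t = 17 − 2·(-19) = 55  (check: 387·(-26) + 183·55 = 3)
The row with r = 3 (the gcd) gives the Bezout coefficients s = -26, t = 55.
Result: 387 · (-26) + 183 · (55) = 3.

gcd(387, 183) = 3; s = -26, t = 55 (check: 387·(-26) + 183·55 = 3).


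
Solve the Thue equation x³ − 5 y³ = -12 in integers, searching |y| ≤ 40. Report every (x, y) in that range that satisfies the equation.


The equation is x³ - 5y³ = -12. For fixed y, x³ = 5·y³ − 12, so a solution requires the RHS to be a perfect cube.
Strategy: iterate y from -40 to 40, compute RHS = 5·y³ − 12, and check whether it is a (positive or negative) perfect cube.
Check small values of y:
  y = 0: RHS = -12 is not a perfect cube.
  y = 1: RHS = -7 is not a perfect cube.
  y = -1: RHS = -17 is not a perfect cube.
  y = 2: RHS = 28 is not a perfect cube.
  y = -2: RHS = -52 is not a perfect cube.
  y = 3: RHS = 123 is not a perfect cube.
  y = -3: RHS = -147 is not a perfect cube.
Continuing the search up to |y| = 40 finds no solutions either.
No (x, y) in the scanned range satisfies the equation.

No integer solutions with |y| ≤ 40.


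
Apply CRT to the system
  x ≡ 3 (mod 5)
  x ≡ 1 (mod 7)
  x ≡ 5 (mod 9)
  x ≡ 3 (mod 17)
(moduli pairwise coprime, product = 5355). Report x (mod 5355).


Product of moduli M = 5 · 7 · 9 · 17 = 5355.
Merge one congruence at a time:
  Start: x ≡ 3 (mod 5).
  Combine with x ≡ 1 (mod 7); new modulus lcm = 35.
    Write x = 3 + 5·t and substitute into x ≡ 1 (mod 7): 5·t ≡ 1 − 3 = -2 (mod 7).
    Reduce coefficients mod 7: 5·t ≡ 5 (mod 7).
    The inverse of 5 mod 7 is 3 (since 5·3 = 15 = 2·7 + 1), so t ≡ 3·5 = 15 ≡ 1 (mod 7).
    Then x = 3 + 5·1 = 8, valid modulo lcm(5, 7) = 35: x ≡ 8 (mod 35).
  Combine with x ≡ 5 (mod 9); new modulus lcm = 315.
    Write x = 8 + 35·t and substitute into x ≡ 5 (mod 9): 35·t ≡ 5 − 8 = -3 (mod 9).
    Reduce coefficients mod 9: 8·t ≡ 6 (mod 9).
    The inverse of 8 mod 9 is 8 (since 8·8 = 64 = 7·9 + 1), so t ≡ 8·6 = 48 ≡ 3 (mod 9).
    Then x = 8 + 35·3 = 113, valid modulo lcm(35, 9) = 315: x ≡ 113 (mod 315).
  Combine with x ≡ 3 (mod 17); new modulus lcm = 5355.
    Write x = 113 + 315·t and substitute into x ≡ 3 (mod 17): 315·t ≡ 3 − 113 = -110 (mod 17).
    Reduce coefficients mod 17: 9·t ≡ 9 (mod 17).
    The inverse of 9 mod 17 is 2 (since 9·2 = 18 = 1·17 + 1), so t ≡ 2·9 = 18 ≡ 1 (mod 17).
    Then x = 113 + 315·1 = 428, valid modulo lcm(315, 17) = 5355: x ≡ 428 (mod 5355).
Verify against each original: 428 mod 5 = 3, 428 mod 7 = 1, 428 mod 9 = 5, 428 mod 17 = 3.

x ≡ 428 (mod 5355).


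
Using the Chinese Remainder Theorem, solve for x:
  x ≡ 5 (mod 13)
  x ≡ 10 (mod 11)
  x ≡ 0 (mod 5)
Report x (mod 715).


Moduli 13, 11, 5 are pairwise coprime; by CRT there is a unique solution modulo M = 13 · 11 · 5 = 715.
Solve pairwise, accumulating the modulus:
  Start with x ≡ 5 (mod 13).
  Combine with x ≡ 10 (mod 11): since gcd(13, 11) = 1, we get a unique residue mod 143.
    Write x = 5 + 13·t and substitute into x ≡ 10 (mod 11): 13·t ≡ 10 − 5 = 5 (mod 11).
    Reduce coefficients mod 11: 2·t ≡ 5 (mod 11).
    The inverse of 2 mod 11 is 6 (since 2·6 = 12 = 1·11 + 1), so t ≡ 6·5 = 30 ≡ 8 (mod 11).
    Then x = 5 + 13·8 = 109, valid modulo lcm(13, 11) = 143: x ≡ 109 (mod 143).
  Combine with x ≡ 0 (mod 5): since gcd(143, 5) = 1, we get a unique residue mod 715.
    Write x = 109 + 143·t and substitute into x ≡ 0 (mod 5): 143·t ≡ 0 − 109 = -109 (mod 5).
    Reduce coefficients mod 5: 3·t ≡ 1 (mod 5).
    The inverse of 3 mod 5 is 2 (since 3·2 = 6 = 1·5 + 1), so t ≡ 2·1 = 2 ≡ 2 (mod 5).
    Then x = 109 + 143·2 = 395, valid modulo lcm(143, 5) = 715: x ≡ 395 (mod 715).
Verify: 395 mod 13 = 5 ✓, 395 mod 11 = 10 ✓, 395 mod 5 = 0 ✓.

x ≡ 395 (mod 715).


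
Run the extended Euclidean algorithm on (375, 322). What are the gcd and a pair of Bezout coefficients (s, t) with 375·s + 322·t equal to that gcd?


Euclidean algorithm on (375, 322) — divide until remainder is 0:
  375 = 1 · 322 + 53
  322 = 6 · 53 + 4
  53 = 13 · 4 + 1
  4 = 4 · 1 + 0
gcd(375, 322) = 1.
Track Bezout coefficients alongside the remainders: start with r₀ = 375 = a·1 + b·0 (s = 1, t = 0) and r₁ = 322 = a·0 + b·1 (s = 0, t = 1); each new remainder r_{k+1} = r_{k-1} − q_k·r_k inherits s_{k+1} = s_{k-1} − q_k·s_k, t_{k+1} = t_{k-1} − q_k·t_k, so r_k = a·s_k + b·t_k at every step:
  q = 1: r = 53, s = 1 − 1·0 = 1, t = 0 − 1·1 = -1  (check: 375·1 + 322·(-1) = 53)
  q = 6: r = 4, s = 0 − 6·1 = -6, t = 1 − 6·(-1) = 7  (check: 375·(-6) + 322·7 = 4)
  q = 13: r = 1, s = 1 − 13·(-6) = 79, t = -1 − 13·7 = -92  (check: 375·79 + 322·(-92) = 1)
The row with r = 1 (the gcd) gives the Bezout coefficients s = 79, t = -92.
Result: 375 · (79) + 322 · (-92) = 1.

gcd(375, 322) = 1; s = 79, t = -92 (check: 375·79 + 322·(-92) = 1).


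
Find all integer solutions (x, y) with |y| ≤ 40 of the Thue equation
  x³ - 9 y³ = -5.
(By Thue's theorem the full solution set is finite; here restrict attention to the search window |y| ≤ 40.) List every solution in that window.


The equation is x³ - 9y³ = -5. For fixed y, x³ = 9·y³ − 5, so a solution requires the RHS to be a perfect cube.
Strategy: iterate y from -40 to 40, compute RHS = 9·y³ − 5, and check whether it is a (positive or negative) perfect cube.
Check small values of y:
  y = 0: RHS = -5 is not a perfect cube.
  y = 1: RHS = 4 is not a perfect cube.
  y = -1: RHS = -14 is not a perfect cube.
  y = 2: RHS = 67 is not a perfect cube.
  y = -2: RHS = -77 is not a perfect cube.
  y = 3: RHS = 238 is not a perfect cube.
  y = -3: RHS = -248 is not a perfect cube.
Continuing the search up to |y| = 40 finds no solutions either.
No (x, y) in the scanned range satisfies the equation.

No integer solutions with |y| ≤ 40.


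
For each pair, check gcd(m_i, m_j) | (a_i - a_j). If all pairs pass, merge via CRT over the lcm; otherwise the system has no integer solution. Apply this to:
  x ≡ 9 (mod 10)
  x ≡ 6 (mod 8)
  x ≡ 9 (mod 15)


Moduli 10, 8, 15 are not pairwise coprime, so CRT works modulo lcm(m_i) when all pairwise compatibility conditions hold.
Pairwise compatibility: gcd(m_i, m_j) must divide a_i - a_j for every pair.
Merge one congruence at a time:
  Start: x ≡ 9 (mod 10).
  Combine with x ≡ 6 (mod 8): gcd(10, 8) = 2, and 6 - 9 = -3 is NOT divisible by 2.
    ⇒ system is inconsistent (no integer solution).

No solution (the system is inconsistent).


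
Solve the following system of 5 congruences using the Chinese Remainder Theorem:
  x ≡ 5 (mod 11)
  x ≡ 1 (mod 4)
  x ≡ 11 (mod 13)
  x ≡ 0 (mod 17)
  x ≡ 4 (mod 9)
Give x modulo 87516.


Product of moduli M = 11 · 4 · 13 · 17 · 9 = 87516.
Merge one congruence at a time:
  Start: x ≡ 5 (mod 11).
  Combine with x ≡ 1 (mod 4); new modulus lcm = 44.
    Write x = 5 + 11·t and substitute into x ≡ 1 (mod 4): 11·t ≡ 1 − 5 = -4 (mod 4).
    Reduce coefficients mod 4: 3·t ≡ 0 (mod 4).
    The inverse of 3 mod 4 is 3 (since 3·3 = 9 = 2·4 + 1), so t ≡ 3·0 = 0 ≡ 0 (mod 4).
    Then x = 5 + 11·0 = 5, valid modulo lcm(11, 4) = 44: x ≡ 5 (mod 44).
  Combine with x ≡ 11 (mod 13); new modulus lcm = 572.
    Write x = 5 + 44·t and substitute into x ≡ 11 (mod 13): 44·t ≡ 11 − 5 = 6 (mod 13).
    Reduce coefficients mod 13: 5·t ≡ 6 (mod 13).
    The inverse of 5 mod 13 is 8 (since 5·8 = 40 = 3·13 + 1), so t ≡ 8·6 = 48 ≡ 9 (mod 13).
    Then x = 5 + 44·9 = 401, valid modulo lcm(44, 13) = 572: x ≡ 401 (mod 572).
  Combine with x ≡ 0 (mod 17); new modulus lcm = 9724.
    Write x = 401 + 572·t and substitute into x ≡ 0 (mod 17): 572·t ≡ 0 − 401 = -401 (mod 17).
    Reduce coefficients mod 17: 11·t ≡ 7 (mod 17).
    The inverse of 11 mod 17 is 14 (since 11·14 = 154 = 9·17 + 1), so t ≡ 14·7 = 98 ≡ 13 (mod 17).
    Then x = 401 + 572·13 = 7837, valid modulo lcm(572, 17) = 9724: x ≡ 7837 (mod 9724).
  Combine with x ≡ 4 (mod 9); new modulus lcm = 87516.
    Write x = 7837 + 9724·t and substitute into x ≡ 4 (mod 9): 9724·t ≡ 4 − 7837 = -7833 (mod 9).
    Reduce coefficients mod 9: 4·t ≡ 6 (mod 9).
    The inverse of 4 mod 9 is 7 (since 4·7 = 28 = 3·9 + 1), so t ≡ 7·6 = 42 ≡ 6 (mod 9).
    Then x = 7837 + 9724·6 = 66181, valid modulo lcm(9724, 9) = 87516: x ≡ 66181 (mod 87516).
Verify against each original: 66181 mod 11 = 5, 66181 mod 4 = 1, 66181 mod 13 = 11, 66181 mod 17 = 0, 66181 mod 9 = 4.

x ≡ 66181 (mod 87516).


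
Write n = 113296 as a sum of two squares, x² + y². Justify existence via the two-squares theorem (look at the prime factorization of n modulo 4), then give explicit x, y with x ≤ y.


Step 1: Factor n = 113296 = 2^4 · 73 · 97.
Step 2: Check the mod-4 condition on each prime factor: 2 = 2 (special); 73 ≡ 1 (mod 4), exponent 1; 97 ≡ 1 (mod 4), exponent 1.
All primes ≡ 3 (mod 4) appear to even exponent (or don't appear), so by the two-squares theorem n IS expressible as a sum of two squares.
Step 3: Build a representation. Group n = k² · m with k = 4 and m = 73 · 97 = 7081 (a product of primes ≡ 1 (mod 4)); a representation of m scales to one of n via (k·x)² + (k·y)² = k²(x² + y²). Each prime p ≡ 1 (mod 4) is itself a sum of two squares; find a² by testing p − a² for a perfect square:
  73: 73 − 1² = 72, 73 − 2² = 69, 73 − 3² = 64 = 8² ⇒ 73 = 3² + 8².
  97: 97 − 1² = 96, 97 − 2² = 93, 97 − 3² = 88, 97 − 4² = 81 = 9² ⇒ 97 = 4² + 9².
  Combine using the Brahmagupta–Fibonacci identity (a² + b²)(c² + d²) = (ac − bd)² + (ad + bc)² = (ac + bd)² + (ad − bc)²:
  73 · 97 = 7081: from (3² + 8²)(4² + 9²), take (3·4 − 8·9, 3·9 + 8·4) = (12 − 72, 27 + 32) = (-60, 59); dropping signs (only squares matter) gives (60, 59); check 60² + 59² = 3600 + 3481 = 7081 ✓.
  Scale by k = 4: (4·60, 4·59) = (240, 236).
Step 4: Order so x ≤ y and verify: 236² + 240² = 55696 + 57600 = 113296 = n. ✓

n = 113296 = 236² + 240² (one valid representation with x ≤ y).


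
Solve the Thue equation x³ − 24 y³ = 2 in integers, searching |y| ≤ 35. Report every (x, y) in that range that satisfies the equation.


The equation is x³ - 24y³ = 2. For fixed y, x³ = 24·y³ + 2, so a solution requires the RHS to be a perfect cube.
Strategy: iterate y from -35 to 35, compute RHS = 24·y³ + 2, and check whether it is a (positive or negative) perfect cube.
Check small values of y:
  y = 0: RHS = 2 is not a perfect cube.
  y = 1: RHS = 26 is not a perfect cube.
  y = -1: RHS = -22 is not a perfect cube.
  y = 2: RHS = 194 is not a perfect cube.
  y = -2: RHS = -190 is not a perfect cube.
  y = 3: RHS = 650 is not a perfect cube.
  y = -3: RHS = -646 is not a perfect cube.
Continuing the search up to |y| = 35 finds no solutions either.
No (x, y) in the scanned range satisfies the equation.

No integer solutions with |y| ≤ 35.


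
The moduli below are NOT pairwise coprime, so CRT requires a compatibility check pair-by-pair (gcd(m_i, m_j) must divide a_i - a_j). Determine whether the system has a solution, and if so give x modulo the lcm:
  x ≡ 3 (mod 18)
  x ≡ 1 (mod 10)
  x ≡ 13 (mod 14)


Moduli 18, 10, 14 are not pairwise coprime, so CRT works modulo lcm(m_i) when all pairwise compatibility conditions hold.
Pairwise compatibility: gcd(m_i, m_j) must divide a_i - a_j for every pair.
Merge one congruence at a time:
  Start: x ≡ 3 (mod 18).
  Combine with x ≡ 1 (mod 10): gcd(18, 10) = 2; 1 - 3 = -2, which IS divisible by 2, so compatible.
    Write x = 3 + 18·t and substitute into x ≡ 1 (mod 10): 18·t ≡ 1 − 3 = -2 (mod 10).
    Divide the congruence (and modulus) by g = 2: 9·t ≡ -1 (mod 5).
    Reduce coefficients mod 5: 4·t ≡ 4 (mod 5).
    The inverse of 4 mod 5 is 4 (since 4·4 = 16 = 3·5 + 1), so t ≡ 4·4 = 16 ≡ 1 (mod 5).
    Then x = 3 + 18·1 = 21, valid modulo lcm(18, 10) = 90: x ≡ 21 (mod 90).
  Combine with x ≡ 13 (mod 14): gcd(90, 14) = 2; 13 - 21 = -8, which IS divisible by 2, so compatible.
    Write x = 21 + 90·t and substitute into x ≡ 13 (mod 14): 90·t ≡ 13 − 21 = -8 (mod 14).
    Divide the congruence (and modulus) by g = 2: 45·t ≡ -4 (mod 7).
    Reduce coefficients mod 7: 3·t ≡ 3 (mod 7).
    The inverse of 3 mod 7 is 5 (since 3·5 = 15 = 2·7 + 1), so t ≡ 5·3 = 15 ≡ 1 (mod 7).
    Then x = 21 + 90·1 = 111, valid modulo lcm(90, 14) = 630: x ≡ 111 (mod 630).
Verify: 111 mod 18 = 3, 111 mod 10 = 1, 111 mod 14 = 13.

x ≡ 111 (mod 630).


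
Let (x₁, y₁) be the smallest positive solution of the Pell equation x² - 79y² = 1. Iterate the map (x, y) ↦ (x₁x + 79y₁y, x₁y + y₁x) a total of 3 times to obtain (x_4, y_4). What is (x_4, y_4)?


Step 1: Find the fundamental solution (x₁, y₁) of x² - 79y² = 1.
  Expand √79 as a continued fraction. a₀ = ⌊√79⌋ = 8; iterate m_{k+1} = d_k·a_k − m_k, d_{k+1} = (79 − m_{k+1}²)/d_k, a_{k+1} = ⌊(a₀ + m_{k+1})/d_{k+1}⌋ (starting m₀ = 0, d₀ = 1), with convergents p_k = a_k·p_{k-1} + p_{k-2}, q_k = a_k·q_{k-1} + q_{k-2} (p₋₁ = 1, q₋₁ = 0):
  k = 0: a₀ = 8; p₀/q₀ = 8/1; p₀² − 79·q₀² = 64 − 79 = -15.
  k = 1: m = 8, d = 15, a = ⌊(8 + 8)/15⌋ = 1; p/q = (1·8 + 1)/(1·1 + 0) = 9/1; p² − 79·q² = 81 − 79 = 2.
  k = 2: m = 7, d = 2, a = ⌊(8 + 7)/2⌋ = 7; p/q = (7·9 + 8)/(7·1 + 1) = 71/8; p² − 79·q² = 5041 − 5056 = -15.
  k = 3: m = 7, d = 15, a = ⌊(8 + 7)/15⌋ = 1; p/q = (1·71 + 9)/(1·8 + 1) = 80/9; p² − 79·q² = 6400 − 6399 = 1.
  The first convergent with p² − 79·q² = 1 gives the fundamental solution (x₁, y₁) = (80, 9).
Step 2: Apply the recurrence (x_{n+1}, y_{n+1}) = (x₁x_n + 79y₁y_n, x₁y_n + y₁x_n) repeatedly.
  From (x_1, y_1) = (80, 9): x_2 = 80·80 + 79·9·9 = 12799; y_2 = 80·9 + 9·80 = 1440.
  From (x_2, y_2) = (12799, 1440): x_3 = 80·12799 + 79·9·1440 = 2047760; y_3 = 80·1440 + 9·12799 = 230391.
  From (x_3, y_3) = (2047760, 230391): x_4 = 80·2047760 + 79·9·230391 = 327628801; y_4 = 80·230391 + 9·2047760 = 36861120.
Step 3: Verify x_4² - 79·y_4² = 107340631244697601 - 107340631244697600 = 1 (should be 1). ✓

(x_1, y_1) = (80, 9); (x_4, y_4) = (327628801, 36861120).


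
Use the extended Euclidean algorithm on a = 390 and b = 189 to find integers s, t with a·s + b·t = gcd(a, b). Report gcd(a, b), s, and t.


Euclidean algorithm on (390, 189) — divide until remainder is 0:
  390 = 2 · 189 + 12
  189 = 15 · 12 + 9
  12 = 1 · 9 + 3
  9 = 3 · 3 + 0
gcd(390, 189) = 3.
Track Bezout coefficients alongside the remainders: start with r₀ = 390 = a·1 + b·0 (s = 1, t = 0) and r₁ = 189 = a·0 + b·1 (s = 0, t = 1); each new remainder r_{k+1} = r_{k-1} − q_k·r_k inherits s_{k+1} = s_{k-1} − q_k·s_k, t_{k+1} = t_{k-1} − q_k·t_k, so r_k = a·s_k + b·t_k at every step:
  q = 2: r = 12, s = 1 − 2·0 = 1, t = 0 − 2·1 = -2  (check: 390·1 + 189·(-2) = 12)
  q = 15: r = 9, s = 0 − 15·1 = -15, t = 1 − 15·(-2) = 31  (check: 390·(-15) + 189·31 = 9)
  q = 1: r = 3, s = 1 − 1·(-15) = 16, t = -2 − 1·31 = -33  (check: 390·16 + 189·(-33) = 3)
The row with r = 3 (the gcd) gives the Bezout coefficients s = 16, t = -33.
Result: 390 · (16) + 189 · (-33) = 3.

gcd(390, 189) = 3; s = 16, t = -33 (check: 390·16 + 189·(-33) = 3).


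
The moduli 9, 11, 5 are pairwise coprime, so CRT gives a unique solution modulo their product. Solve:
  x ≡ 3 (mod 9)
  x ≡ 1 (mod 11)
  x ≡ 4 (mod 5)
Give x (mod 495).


Moduli 9, 11, 5 are pairwise coprime; by CRT there is a unique solution modulo M = 9 · 11 · 5 = 495.
Solve pairwise, accumulating the modulus:
  Start with x ≡ 3 (mod 9).
  Combine with x ≡ 1 (mod 11): since gcd(9, 11) = 1, we get a unique residue mod 99.
    Write x = 3 + 9·t and substitute into x ≡ 1 (mod 11): 9·t ≡ 1 − 3 = -2 (mod 11).
    Reduce coefficients mod 11: 9·t ≡ 9 (mod 11).
    The inverse of 9 mod 11 is 5 (since 9·5 = 45 = 4·11 + 1), so t ≡ 5·9 = 45 ≡ 1 (mod 11).
    Then x = 3 + 9·1 = 12, valid modulo lcm(9, 11) = 99: x ≡ 12 (mod 99).
  Combine with x ≡ 4 (mod 5): since gcd(99, 5) = 1, we get a unique residue mod 495.
    Write x = 12 + 99·t and substitute into x ≡ 4 (mod 5): 99·t ≡ 4 − 12 = -8 (mod 5).
    Reduce coefficients mod 5: 4·t ≡ 2 (mod 5).
    The inverse of 4 mod 5 is 4 (since 4·4 = 16 = 3·5 + 1), so t ≡ 4·2 = 8 ≡ 3 (mod 5).
    Then x = 12 + 99·3 = 309, valid modulo lcm(99, 5) = 495: x ≡ 309 (mod 495).
Verify: 309 mod 9 = 3 ✓, 309 mod 11 = 1 ✓, 309 mod 5 = 4 ✓.

x ≡ 309 (mod 495).


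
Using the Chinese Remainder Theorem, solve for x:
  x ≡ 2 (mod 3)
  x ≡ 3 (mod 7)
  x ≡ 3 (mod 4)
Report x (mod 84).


Moduli 3, 7, 4 are pairwise coprime; by CRT there is a unique solution modulo M = 3 · 7 · 4 = 84.
Solve pairwise, accumulating the modulus:
  Start with x ≡ 2 (mod 3).
  Combine with x ≡ 3 (mod 7): since gcd(3, 7) = 1, we get a unique residue mod 21.
    Write x = 2 + 3·t and substitute into x ≡ 3 (mod 7): 3·t ≡ 3 − 2 = 1 (mod 7).
    The inverse of 3 mod 7 is 5 (since 3·5 = 15 = 2·7 + 1), so t ≡ 5·1 = 5 ≡ 5 (mod 7).
    Then x = 2 + 3·5 = 17, valid modulo lcm(3, 7) = 21: x ≡ 17 (mod 21).
  Combine with x ≡ 3 (mod 4): since gcd(21, 4) = 1, we get a unique residue mod 84.
    Write x = 17 + 21·t and substitute into x ≡ 3 (mod 4): 21·t ≡ 3 − 17 = -14 (mod 4).
    Reduce coefficients mod 4: 1·t ≡ 2 (mod 4).
    So t ≡ 2 (mod 4).
    Then x = 17 + 21·2 = 59, valid modulo lcm(21, 4) = 84: x ≡ 59 (mod 84).
Verify: 59 mod 3 = 2 ✓, 59 mod 7 = 3 ✓, 59 mod 4 = 3 ✓.

x ≡ 59 (mod 84).


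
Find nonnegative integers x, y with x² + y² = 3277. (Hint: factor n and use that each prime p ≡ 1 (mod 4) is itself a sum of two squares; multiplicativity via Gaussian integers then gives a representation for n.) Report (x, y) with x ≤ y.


Step 1: Factor n = 3277 = 29 · 113.
Step 2: Check the mod-4 condition on each prime factor: 29 ≡ 1 (mod 4), exponent 1; 113 ≡ 1 (mod 4), exponent 1.
All primes ≡ 3 (mod 4) appear to even exponent (or don't appear), so by the two-squares theorem n IS expressible as a sum of two squares.
Step 3: Build a representation. Here n = 29 · 113 is a product of primes ≡ 1 (mod 4). Each prime p ≡ 1 (mod 4) is itself a sum of two squares; find a² by testing p − a² for a perfect square:
  29: 29 − 1² = 28, 29 − 2² = 25 = 5² ⇒ 29 = 2² + 5².
  113: 113 − 1² = 112, 113 − 2² = 109, 113 − 3² = 104, 113 − 4² = 97, 113 − 5² = 88, 113 − 6² = 77, 113 − 7² = 64 = 8² ⇒ 113 = 7² + 8².
  Combine using the Brahmagupta–Fibonacci identity (a² + b²)(c² + d²) = (ac − bd)² + (ad + bc)² = (ac + bd)² + (ad − bc)²:
  29 · 113 = 3277: from (2² + 5²)(7² + 8²), take (2·7 − 5·8, 2·8 + 5·7) = (14 − 40, 16 + 35) = (-26, 51); dropping signs (only squares matter) gives (26, 51); check 26² + 51² = 676 + 2601 = 3277 ✓.
Step 4: Order so x ≤ y and verify: 26² + 51² = 676 + 2601 = 3277 = n. ✓

n = 3277 = 26² + 51² (one valid representation with x ≤ y).


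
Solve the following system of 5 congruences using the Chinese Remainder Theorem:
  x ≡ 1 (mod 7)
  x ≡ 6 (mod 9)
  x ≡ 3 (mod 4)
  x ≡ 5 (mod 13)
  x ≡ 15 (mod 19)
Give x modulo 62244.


Product of moduli M = 7 · 9 · 4 · 13 · 19 = 62244.
Merge one congruence at a time:
  Start: x ≡ 1 (mod 7).
  Combine with x ≡ 6 (mod 9); new modulus lcm = 63.
    Write x = 1 + 7·t and substitute into x ≡ 6 (mod 9): 7·t ≡ 6 − 1 = 5 (mod 9).
    The inverse of 7 mod 9 is 4 (since 7·4 = 28 = 3·9 + 1), so t ≡ 4·5 = 20 ≡ 2 (mod 9).
    Then x = 1 + 7·2 = 15, valid modulo lcm(7, 9) = 63: x ≡ 15 (mod 63).
  Combine with x ≡ 3 (mod 4); new modulus lcm = 252.
    Write x = 15 + 63·t and substitute into x ≡ 3 (mod 4): 63·t ≡ 3 − 15 = -12 (mod 4).
    Reduce coefficients mod 4: 3·t ≡ 0 (mod 4).
    The inverse of 3 mod 4 is 3 (since 3·3 = 9 = 2·4 + 1), so t ≡ 3·0 = 0 ≡ 0 (mod 4).
    Then x = 15 + 63·0 = 15, valid modulo lcm(63, 4) = 252: x ≡ 15 (mod 252).
  Combine with x ≡ 5 (mod 13); new modulus lcm = 3276.
    Write x = 15 + 252·t and substitute into x ≡ 5 (mod 13): 252·t ≡ 5 − 15 = -10 (mod 13).
    Reduce coefficients mod 13: 5·t ≡ 3 (mod 13).
    The inverse of 5 mod 13 is 8 (since 5·8 = 40 = 3·13 + 1), so t ≡ 8·3 = 24 ≡ 11 (mod 13).
    Then x = 15 + 252·11 = 2787, valid modulo lcm(252, 13) = 3276: x ≡ 2787 (mod 3276).
  Combine with x ≡ 15 (mod 19); new modulus lcm = 62244.
    Write x = 2787 + 3276·t and substitute into x ≡ 15 (mod 19): 3276·t ≡ 15 − 2787 = -2772 (mod 19).
    Reduce coefficients mod 19: 8·t ≡ 2 (mod 19).
    The inverse of 8 mod 19 is 12 (since 8·12 = 96 = 5·19 + 1), so t ≡ 12·2 = 24 ≡ 5 (mod 19).
    Then x = 2787 + 3276·5 = 19167, valid modulo lcm(3276, 19) = 62244: x ≡ 19167 (mod 62244).
Verify against each original: 19167 mod 7 = 1, 19167 mod 9 = 6, 19167 mod 4 = 3, 19167 mod 13 = 5, 19167 mod 19 = 15.

x ≡ 19167 (mod 62244).


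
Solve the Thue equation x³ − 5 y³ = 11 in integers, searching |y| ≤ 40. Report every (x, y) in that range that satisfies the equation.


The equation is x³ - 5y³ = 11. For fixed y, x³ = 5·y³ + 11, so a solution requires the RHS to be a perfect cube.
Strategy: iterate y from -40 to 40, compute RHS = 5·y³ + 11, and check whether it is a (positive or negative) perfect cube.
Check small values of y:
  y = 0: RHS = 11 is not a perfect cube.
  y = 1: RHS = 16 is not a perfect cube.
  y = -1: RHS = 6 is not a perfect cube.
  y = 2: RHS = 51 is not a perfect cube.
  y = -2: RHS = -29 is not a perfect cube.
  y = 3: RHS = 146 is not a perfect cube.
  y = -3: RHS = -124 is not a perfect cube.
Continuing the search up to |y| = 40 finds no solutions either.
No (x, y) in the scanned range satisfies the equation.

No integer solutions with |y| ≤ 40.


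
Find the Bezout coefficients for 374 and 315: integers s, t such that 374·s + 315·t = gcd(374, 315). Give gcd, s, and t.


Euclidean algorithm on (374, 315) — divide until remainder is 0:
  374 = 1 · 315 + 59
  315 = 5 · 59 + 20
  59 = 2 · 20 + 19
  20 = 1 · 19 + 1
  19 = 19 · 1 + 0
gcd(374, 315) = 1.
Track Bezout coefficients alongside the remainders: start with r₀ = 374 = a·1 + b·0 (s = 1, t = 0) and r₁ = 315 = a·0 + b·1 (s = 0, t = 1); each new remainder r_{k+1} = r_{k-1} − q_k·r_k inherits s_{k+1} = s_{k-1} − q_k·s_k, t_{k+1} = t_{k-1} − q_k·t_k, so r_k = a·s_k + b·t_k at every step:
  q = 1: r = 59, s = 1 − 1·0 = 1, t = 0 − 1·1 = -1  (check: 374·1 + 315·(-1) = 59)
  q = 5: r = 20, s = 0 − 5·1 = -5, t = 1 − 5·(-1) = 6  (check: 374·(-5) + 315·6 = 20)
  q = 2: r = 19, s = 1 − 2·(-5) = 11, t = -1 − 2·6 = -13  (check: 374·11 + 315·(-13) = 19)
  q = 1: r = 1, s = -5 − 1·11 = -16, t = 6 − 1·(-13) = 19  (check: 374·(-16) + 315·19 = 1)
The row with r = 1 (the gcd) gives the Bezout coefficients s = -16, t = 19.
Result: 374 · (-16) + 315 · (19) = 1.

gcd(374, 315) = 1; s = -16, t = 19 (check: 374·(-16) + 315·19 = 1).


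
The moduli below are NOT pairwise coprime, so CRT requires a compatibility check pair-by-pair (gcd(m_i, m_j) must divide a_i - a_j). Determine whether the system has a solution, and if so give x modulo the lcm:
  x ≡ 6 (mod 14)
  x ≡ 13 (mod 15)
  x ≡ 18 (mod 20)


Moduli 14, 15, 20 are not pairwise coprime, so CRT works modulo lcm(m_i) when all pairwise compatibility conditions hold.
Pairwise compatibility: gcd(m_i, m_j) must divide a_i - a_j for every pair.
Merge one congruence at a time:
  Start: x ≡ 6 (mod 14).
  Combine with x ≡ 13 (mod 15): gcd(14, 15) = 1; 13 - 6 = 7, which IS divisible by 1, so compatible.
    Write x = 6 + 14·t and substitute into x ≡ 13 (mod 15): 14·t ≡ 13 − 6 = 7 (mod 15).
    The inverse of 14 mod 15 is 14 (since 14·14 = 196 = 13·15 + 1), so t ≡ 14·7 = 98 ≡ 8 (mod 15).
    Then x = 6 + 14·8 = 118, valid modulo lcm(14, 15) = 210: x ≡ 118 (mod 210).
  Combine with x ≡ 18 (mod 20): gcd(210, 20) = 10; 18 - 118 = -100, which IS divisible by 10, so compatible.
    Write x = 118 + 210·t and substitute into x ≡ 18 (mod 20): 210·t ≡ 18 − 118 = -100 (mod 20).
    Divide the congruence (and modulus) by g = 10: 21·t ≡ -10 (mod 2).
    Reduce coefficients mod 2: 1·t ≡ 0 (mod 2).
    So t ≡ 0 (mod 2).
    Then x = 118 + 210·0 = 118, valid modulo lcm(210, 20) = 420: x ≡ 118 (mod 420).
Verify: 118 mod 14 = 6, 118 mod 15 = 13, 118 mod 20 = 18.

x ≡ 118 (mod 420).


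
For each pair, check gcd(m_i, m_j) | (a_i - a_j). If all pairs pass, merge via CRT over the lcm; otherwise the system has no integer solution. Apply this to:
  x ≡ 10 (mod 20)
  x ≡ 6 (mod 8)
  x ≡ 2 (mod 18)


Moduli 20, 8, 18 are not pairwise coprime, so CRT works modulo lcm(m_i) when all pairwise compatibility conditions hold.
Pairwise compatibility: gcd(m_i, m_j) must divide a_i - a_j for every pair.
Merge one congruence at a time:
  Start: x ≡ 10 (mod 20).
  Combine with x ≡ 6 (mod 8): gcd(20, 8) = 4; 6 - 10 = -4, which IS divisible by 4, so compatible.
    Write x = 10 + 20·t and substitute into x ≡ 6 (mod 8): 20·t ≡ 6 − 10 = -4 (mod 8).
    Divide the congruence (and modulus) by g = 4: 5·t ≡ -1 (mod 2).
    Reduce coefficients mod 2: 1·t ≡ 1 (mod 2).
    So t ≡ 1 (mod 2).
    Then x = 10 + 20·1 = 30, valid modulo lcm(20, 8) = 40: x ≡ 30 (mod 40).
  Combine with x ≡ 2 (mod 18): gcd(40, 18) = 2; 2 - 30 = -28, which IS divisible by 2, so compatible.
    Write x = 30 + 40·t and substitute into x ≡ 2 (mod 18): 40·t ≡ 2 − 30 = -28 (mod 18).
    Divide the congruence (and modulus) by g = 2: 20·t ≡ -14 (mod 9).
    Reduce coefficients mod 9: 2·t ≡ 4 (mod 9).
    The inverse of 2 mod 9 is 5 (since 2·5 = 10 = 1·9 + 1), so t ≡ 5·4 = 20 ≡ 2 (mod 9).
    Then x = 30 + 40·2 = 110, valid modulo lcm(40, 18) = 360: x ≡ 110 (mod 360).
Verify: 110 mod 20 = 10, 110 mod 8 = 6, 110 mod 18 = 2.

x ≡ 110 (mod 360).


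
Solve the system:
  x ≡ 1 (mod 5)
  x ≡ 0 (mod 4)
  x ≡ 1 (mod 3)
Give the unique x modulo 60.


Moduli 5, 4, 3 are pairwise coprime; by CRT there is a unique solution modulo M = 5 · 4 · 3 = 60.
Solve pairwise, accumulating the modulus:
  Start with x ≡ 1 (mod 5).
  Combine with x ≡ 0 (mod 4): since gcd(5, 4) = 1, we get a unique residue mod 20.
    Write x = 1 + 5·t and substitute into x ≡ 0 (mod 4): 5·t ≡ 0 − 1 = -1 (mod 4).
    Reduce coefficients mod 4: 1·t ≡ 3 (mod 4).
    So t ≡ 3 (mod 4).
    Then x = 1 + 5·3 = 16, valid modulo lcm(5, 4) = 20: x ≡ 16 (mod 20).
  Combine with x ≡ 1 (mod 3): since gcd(20, 3) = 1, we get a unique residue mod 60.
    Write x = 16 + 20·t and substitute into x ≡ 1 (mod 3): 20·t ≡ 1 − 16 = -15 (mod 3).
    Reduce coefficients mod 3: 2·t ≡ 0 (mod 3).
    The inverse of 2 mod 3 is 2 (since 2·2 = 4 = 1·3 + 1), so t ≡ 2·0 = 0 ≡ 0 (mod 3).
    Then x = 16 + 20·0 = 16, valid modulo lcm(20, 3) = 60: x ≡ 16 (mod 60).
Verify: 16 mod 5 = 1 ✓, 16 mod 4 = 0 ✓, 16 mod 3 = 1 ✓.

x ≡ 16 (mod 60).


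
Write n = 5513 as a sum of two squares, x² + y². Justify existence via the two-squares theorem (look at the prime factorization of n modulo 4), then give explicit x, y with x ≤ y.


Step 1: Factor n = 5513 = 37 · 149.
Step 2: Check the mod-4 condition on each prime factor: 37 ≡ 1 (mod 4), exponent 1; 149 ≡ 1 (mod 4), exponent 1.
All primes ≡ 3 (mod 4) appear to even exponent (or don't appear), so by the two-squares theorem n IS expressible as a sum of two squares.
Step 3: Build a representation. Here n = 37 · 149 is a product of primes ≡ 1 (mod 4). Each prime p ≡ 1 (mod 4) is itself a sum of two squares; find a² by testing p − a² for a perfect square:
  37: 37 − 1² = 36 = 6² ⇒ 37 = 1² + 6².
  149: 149 − 1² = 148, 149 − 2² = 145, 149 − 3² = 140, 149 − 4² = 133, 149 − 5² = 124, 149 − 6² = 113, 149 − 7² = 100 = 10² ⇒ 149 = 7² + 10².
  Combine using the Brahmagupta–Fibonacci identity (a² + b²)(c² + d²) = (ac − bd)² + (ad + bc)² = (ac + bd)² + (ad − bc)²:
  37 · 149 = 5513: from (1² + 6²)(7² + 10²), take (1·7 − 6·10, 1·10 + 6·7) = (7 − 60, 10 + 42) = (-53, 52); dropping signs (only squares matter) gives (53, 52); check 53² + 52² = 2809 + 2704 = 5513 ✓.
Step 4: Order so x ≤ y and verify: 52² + 53² = 2704 + 2809 = 5513 = n. ✓

n = 5513 = 52² + 53² (one valid representation with x ≤ y).


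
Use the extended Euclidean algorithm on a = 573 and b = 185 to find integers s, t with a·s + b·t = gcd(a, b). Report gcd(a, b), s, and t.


Euclidean algorithm on (573, 185) — divide until remainder is 0:
  573 = 3 · 185 + 18
  185 = 10 · 18 + 5
  18 = 3 · 5 + 3
  5 = 1 · 3 + 2
  3 = 1 · 2 + 1
  2 = 2 · 1 + 0
gcd(573, 185) = 1.
Track Bezout coefficients alongside the remainders: start with r₀ = 573 = a·1 + b·0 (s = 1, t = 0) and r₁ = 185 = a·0 + b·1 (s = 0, t = 1); each new remainder r_{k+1} = r_{k-1} − q_k·r_k inherits s_{k+1} = s_{k-1} − q_k·s_k, t_{k+1} = t_{k-1} − q_k·t_k, so r_k = a·s_k + b·t_k at every step:
  q = 3: r = 18, s = 1 − 3·0 = 1, t = 0 − 3·1 = -3  (check: 573·1 + 185·(-3) = 18)
  q = 10: r = 5, s = 0 − 10·1 = -10, t = 1 − 10·(-3) = 31  (check: 573·(-10) + 185·31 = 5)
  q = 3: r = 3, s = 1 − 3·(-10) = 31, t = -3 − 3·31 = -96  (check: 573·31 + 185·(-96) = 3)
  q = 1: r = 2, s = -10 − 1·31 = -41, t = 31 − 1·(-96) = 127  (check: 573·(-41) + 185·127 = 2)
  q = 1: r = 1, s = 31 − 1·(-41) = 72, t = -96 − 1·127 = -223  (check: 573·72 + 185·(-223) = 1)
The row with r = 1 (the gcd) gives the Bezout coefficients s = 72, t = -223.
Result: 573 · (72) + 185 · (-223) = 1.

gcd(573, 185) = 1; s = 72, t = -223 (check: 573·72 + 185·(-223) = 1).


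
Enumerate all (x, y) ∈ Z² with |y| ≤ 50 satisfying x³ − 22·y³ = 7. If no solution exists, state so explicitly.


The equation is x³ - 22y³ = 7. For fixed y, x³ = 22·y³ + 7, so a solution requires the RHS to be a perfect cube.
Strategy: iterate y from -50 to 50, compute RHS = 22·y³ + 7, and check whether it is a (positive or negative) perfect cube.
Check small values of y:
  y = 0: RHS = 7 is not a perfect cube.
  y = 1: RHS = 29 is not a perfect cube.
  y = -1: RHS = -15 is not a perfect cube.
  y = 2: RHS = 183 is not a perfect cube.
  y = -2: RHS = -169 is not a perfect cube.
  y = 3: RHS = 601 is not a perfect cube.
  y = -3: RHS = -587 is not a perfect cube.
Continuing the search up to |y| = 50 finds no solutions either.
No (x, y) in the scanned range satisfies the equation.

No integer solutions with |y| ≤ 50.


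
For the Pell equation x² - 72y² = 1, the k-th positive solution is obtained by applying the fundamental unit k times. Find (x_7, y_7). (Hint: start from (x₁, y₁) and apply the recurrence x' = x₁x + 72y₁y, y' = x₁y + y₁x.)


Step 1: Find the fundamental solution (x₁, y₁) of x² - 72y² = 1.
  Expand √72 as a continued fraction. a₀ = ⌊√72⌋ = 8; iterate m_{k+1} = d_k·a_k − m_k, d_{k+1} = (72 − m_{k+1}²)/d_k, a_{k+1} = ⌊(a₀ + m_{k+1})/d_{k+1}⌋ (starting m₀ = 0, d₀ = 1), with convergents p_k = a_k·p_{k-1} + p_{k-2}, q_k = a_k·q_{k-1} + q_{k-2} (p₋₁ = 1, q₋₁ = 0):
  k = 0: a₀ = 8; p₀/q₀ = 8/1; p₀² − 72·q₀² = 64 − 72 = -8.
  k = 1: m = 8, d = 8, a = ⌊(8 + 8)/8⌋ = 2; p/q = (2·8 + 1)/(2·1 + 0) = 17/2; p² − 72·q² = 289 − 288 = 1.
  The first convergent with p² − 72·q² = 1 gives the fundamental solution (x₁, y₁) = (17, 2).
Step 2: Apply the recurrence (x_{n+1}, y_{n+1}) = (x₁x_n + 72y₁y_n, x₁y_n + y₁x_n) repeatedly.
  From (x_1, y_1) = (17, 2): x_2 = 17·17 + 72·2·2 = 577; y_2 = 17·2 + 2·17 = 68.
  From (x_2, y_2) = (577, 68): x_3 = 17·577 + 72·2·68 = 19601; y_3 = 17·68 + 2·577 = 2310.
  From (x_3, y_3) = (19601, 2310): x_4 = 17·19601 + 72·2·2310 = 665857; y_4 = 17·2310 + 2·19601 = 78472.
  From (x_4, y_4) = (665857, 78472): x_5 = 17·665857 + 72·2·78472 = 22619537; y_5 = 17·78472 + 2·665857 = 2665738.
  From (x_5, y_5) = (22619537, 2665738): x_6 = 17·22619537 + 72·2·2665738 = 768398401; y_6 = 17·2665738 + 2·22619537 = 90556620.
  From (x_6, y_6) = (768398401, 90556620): x_7 = 17·768398401 + 72·2·90556620 = 26102926097; y_7 = 17·90556620 + 2·768398401 = 3076259342.
Step 3: Verify x_7² - 72·y_7² = 681362750825443653409 - 681362750825443653408 = 1 (should be 1). ✓

(x_1, y_1) = (17, 2); (x_7, y_7) = (26102926097, 3076259342).
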